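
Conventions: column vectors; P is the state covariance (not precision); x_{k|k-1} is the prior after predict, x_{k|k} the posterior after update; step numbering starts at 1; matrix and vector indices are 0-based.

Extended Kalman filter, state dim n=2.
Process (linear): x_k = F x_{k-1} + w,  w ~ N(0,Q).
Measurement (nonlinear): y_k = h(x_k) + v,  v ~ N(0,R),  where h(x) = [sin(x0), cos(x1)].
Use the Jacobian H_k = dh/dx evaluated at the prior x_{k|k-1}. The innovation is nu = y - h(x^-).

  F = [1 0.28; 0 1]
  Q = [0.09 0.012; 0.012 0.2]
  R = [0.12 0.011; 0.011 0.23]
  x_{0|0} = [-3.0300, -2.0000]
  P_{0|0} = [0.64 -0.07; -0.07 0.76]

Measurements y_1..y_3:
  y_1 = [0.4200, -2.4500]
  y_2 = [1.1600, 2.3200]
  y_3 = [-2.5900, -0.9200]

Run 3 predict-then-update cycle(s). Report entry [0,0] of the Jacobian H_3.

step 1: x^-=[-3.5900, -2.0000]  P^-=[0.7504 0.1548; 0.1548 0.9600]  H_jac=[-0.9011 0.0000; 0.0000 0.9093]  S=[0.7294 -0.1158; -0.1158 1.0237]  K=[-0.9219 0.0332; -0.0569 0.8462]  nu=[-0.0135, -2.0339]  x^+=[-3.6450, -3.7204]  P^+=[0.1224 -0.0028; -0.0028 0.2134]
step 2: x^-=[-4.6867, -3.7204]  P^-=[0.2275 0.0690; 0.0690 0.4134]  H_jac=[-0.0257 0.0000; 0.0000 -0.5470]  S=[0.1201 0.0120; 0.0120 0.3537]  K=[-0.0381 -0.1054; 0.0491 -0.6410]  nu=[0.1603, 3.1571]  x^+=[-5.0256, -5.7361]  P^+=[0.2233 0.0451; 0.0451 0.2685]
step 3: x^-=[-6.6317, -5.7361]  P^-=[0.3596 0.1323; 0.1323 0.4685]  H_jac=[0.9399 0.0000; 0.0000 -0.5202]  S=[0.4377 -0.0537; -0.0537 0.3568]  K=[0.7627 -0.0781; 0.2040 -0.6524]  nu=[-2.2485, -1.7740]  x^+=[-8.2080, -5.0374]  P^+=[0.0965 0.0184; 0.0184 0.2841]

H_jac[0,0] = 0.9399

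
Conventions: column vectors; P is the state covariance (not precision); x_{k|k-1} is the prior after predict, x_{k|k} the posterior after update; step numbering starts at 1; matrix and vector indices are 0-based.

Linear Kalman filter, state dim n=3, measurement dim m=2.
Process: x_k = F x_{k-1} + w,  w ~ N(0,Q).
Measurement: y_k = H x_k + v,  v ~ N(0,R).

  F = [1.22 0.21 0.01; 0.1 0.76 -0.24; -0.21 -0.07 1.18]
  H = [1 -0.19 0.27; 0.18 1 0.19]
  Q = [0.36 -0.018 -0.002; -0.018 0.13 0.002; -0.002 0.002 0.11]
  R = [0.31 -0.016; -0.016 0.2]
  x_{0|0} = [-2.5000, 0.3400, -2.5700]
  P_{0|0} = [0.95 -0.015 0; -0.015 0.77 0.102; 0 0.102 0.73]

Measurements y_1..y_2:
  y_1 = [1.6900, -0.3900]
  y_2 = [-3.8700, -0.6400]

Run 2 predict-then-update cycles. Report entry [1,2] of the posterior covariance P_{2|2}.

P_post[1,2] = -0.3607

step 1: x^-=[-3.0043, 0.6252, -2.5314]  P^-=[1.8008 0.2005 -0.2209; 0.2005 0.5868 -0.1700; -0.2209 -0.1700 1.1548]  S=[2.0381 0.3570; 0.3570 0.8793]  K=[0.7961 0.2256; -0.1039 0.7139; 0.0630 -0.0146]  nu=[5.4966, 0.0065]  x^+=[1.3728, 0.0587, -2.1854]  P^+=[0.3361 0.0329 -0.3212; 0.0329 0.1697 -0.1641; -0.3212 -0.1641 1.1472]
step 2: x^-=[1.6653, 0.7064, -2.8711]  P^-=[0.8762 0.1793 -0.5836; 0.1793 0.3777 -0.5484; -0.5836 -0.5484 1.9103]  S=[1.0122 0.0736; 0.0736 0.4913]  K=[0.6500 0.3629; -0.0863 0.6353; 0.0798 -0.6033]  nu=[-4.6259, -1.1006]  x^+=[-1.7410, 0.4062, -2.5764]  P^+=[0.3492 0.0947 -0.5018; 0.0947 0.1799 -0.3607; -0.5018 -0.3607 1.7321]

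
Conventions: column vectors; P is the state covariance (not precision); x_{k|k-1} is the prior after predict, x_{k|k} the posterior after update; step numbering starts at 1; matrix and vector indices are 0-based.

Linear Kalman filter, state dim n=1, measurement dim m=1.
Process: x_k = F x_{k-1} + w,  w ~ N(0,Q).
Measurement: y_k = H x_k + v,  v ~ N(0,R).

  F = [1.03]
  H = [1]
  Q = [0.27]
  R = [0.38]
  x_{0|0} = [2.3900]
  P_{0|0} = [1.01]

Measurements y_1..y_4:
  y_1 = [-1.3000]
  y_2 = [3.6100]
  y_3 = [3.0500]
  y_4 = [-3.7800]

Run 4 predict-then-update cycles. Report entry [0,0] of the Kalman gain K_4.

step 1: x^-=[2.4617]  P^-=[1.3415]  S=[1.7215]  K=[0.7793]  nu=[-3.7617]  x^+=[-0.4697]  P^+=[0.2961]
step 2: x^-=[-0.4837]  P^-=[0.5842]  S=[0.9642]  K=[0.6059]  nu=[4.0937]  x^+=[1.9965]  P^+=[0.2302]
step 3: x^-=[2.0564]  P^-=[0.5143]  S=[0.8943]  K=[0.5751]  nu=[0.9936]  x^+=[2.6278]  P^+=[0.2185]
step 4: x^-=[2.7066]  P^-=[0.5018]  S=[0.8818]  K=[0.5691]  nu=[-6.4866]  x^+=[-0.9848]  P^+=[0.2163]

K[0,0] = 0.5691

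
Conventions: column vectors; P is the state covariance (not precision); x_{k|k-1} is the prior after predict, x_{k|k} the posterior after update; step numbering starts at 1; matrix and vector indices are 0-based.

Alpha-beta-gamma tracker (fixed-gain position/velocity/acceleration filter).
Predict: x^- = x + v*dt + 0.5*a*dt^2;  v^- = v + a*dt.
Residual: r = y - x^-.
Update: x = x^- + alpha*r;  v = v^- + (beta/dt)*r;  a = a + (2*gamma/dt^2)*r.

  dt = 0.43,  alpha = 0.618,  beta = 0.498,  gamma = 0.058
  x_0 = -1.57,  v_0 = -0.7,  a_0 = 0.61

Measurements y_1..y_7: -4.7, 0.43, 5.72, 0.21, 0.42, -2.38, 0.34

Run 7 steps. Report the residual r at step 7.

step 1: x_pred=-1.8146  r=-2.8854  x^+=-3.5978  v^+=-3.7794  a^+=-1.2002
step 2: x_pred=-5.3339  r=5.7639  x^+=-1.7718  v^+=2.3799  a^+=2.4159
step 3: x_pred=-0.5251  r=6.2451  x^+=3.3344  v^+=10.6514  a^+=6.3338
step 4: x_pred=8.5000  r=-8.2900  x^+=3.3768  v^+=3.7739  a^+=1.1329
step 5: x_pred=5.1043  r=-4.6843  x^+=2.2094  v^+=-1.1640  a^+=-1.8059
step 6: x_pred=1.5419  r=-3.9219  x^+=-0.8818  v^+=-6.4827  a^+=-4.2663
step 7: x_pred=-4.0638  r=4.4038  x^+=-1.3422  v^+=-3.2170  a^+=-1.5036

resid = 4.4038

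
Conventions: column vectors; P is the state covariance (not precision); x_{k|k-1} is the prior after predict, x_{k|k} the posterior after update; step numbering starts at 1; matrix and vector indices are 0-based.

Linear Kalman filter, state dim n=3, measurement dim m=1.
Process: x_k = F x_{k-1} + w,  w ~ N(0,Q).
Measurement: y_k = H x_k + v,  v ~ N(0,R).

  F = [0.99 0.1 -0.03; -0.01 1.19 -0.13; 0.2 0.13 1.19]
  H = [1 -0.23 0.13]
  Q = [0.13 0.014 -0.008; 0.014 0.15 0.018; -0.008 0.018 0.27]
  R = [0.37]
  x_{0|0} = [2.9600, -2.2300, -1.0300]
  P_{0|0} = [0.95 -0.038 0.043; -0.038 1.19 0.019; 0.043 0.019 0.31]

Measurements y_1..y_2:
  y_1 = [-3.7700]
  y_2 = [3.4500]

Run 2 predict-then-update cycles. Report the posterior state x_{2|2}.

x_post = [0.8417, -0.7546, -1.7112]

step 1: x^-=[2.7383, -2.5494, -0.9236]  P^-=[1.0631 0.0962 0.2314; 0.0962 1.8356 0.1682; 0.2314 0.1682 0.7915]  S=[1.5494]  K=[0.6913; -0.1963; 0.1908]  nu=[-6.9746]  x^+=[-2.0829, -1.1805, -2.2544]  P^+=[0.3227 0.3064 0.0271; 0.3064 1.7759 0.2262; 0.0271 0.2262 0.7351]
step 2: x^-=[-2.1125, -1.0909, -3.2528]  P^-=[0.5224 0.5712 0.1561; 0.5712 2.6002 0.5664; 0.1561 0.5664 1.4527]  S=[0.7985]  K=[0.5152; 0.0586; 0.2688]  nu=[5.7345]  x^+=[0.8417, -0.7546, -1.7112]  P^+=[0.3105 0.5471 0.0455; 0.5471 2.5974 0.5538; 0.0455 0.5538 1.3950]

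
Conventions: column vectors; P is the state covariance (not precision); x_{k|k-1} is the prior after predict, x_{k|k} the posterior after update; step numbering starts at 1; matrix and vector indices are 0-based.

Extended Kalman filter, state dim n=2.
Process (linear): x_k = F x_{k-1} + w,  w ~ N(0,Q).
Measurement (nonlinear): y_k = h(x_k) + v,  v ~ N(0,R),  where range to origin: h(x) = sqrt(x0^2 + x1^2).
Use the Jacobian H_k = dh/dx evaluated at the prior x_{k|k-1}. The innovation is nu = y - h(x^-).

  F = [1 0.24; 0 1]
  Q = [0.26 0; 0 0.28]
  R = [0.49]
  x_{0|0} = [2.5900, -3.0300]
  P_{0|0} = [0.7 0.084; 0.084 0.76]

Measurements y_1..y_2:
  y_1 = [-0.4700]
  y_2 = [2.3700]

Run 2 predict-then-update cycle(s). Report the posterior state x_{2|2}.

step 1: x^-=[1.8628, -3.0300]  P^-=[1.0441 0.2664; 0.2664 1.0400]  H_jac=[0.5237 -0.8519]  S=[1.2934]  K=[0.2473; -0.5771]  nu=[-4.0268]  x^+=[0.8669, -0.7061]  P^+=[0.9650 0.4510; 0.4510 0.6092]
step 2: x^-=[0.6975, -0.7061]  P^-=[1.4766 0.5972; 0.5972 0.8892]  H_jac=[0.7027 -0.7114]  S=[1.0721]  K=[0.5715; -0.1986]  nu=[1.3775]  x^+=[1.4848, -0.9797]  P^+=[1.1263 0.7189; 0.7189 0.8469]

x_post = [1.4848, -0.9797]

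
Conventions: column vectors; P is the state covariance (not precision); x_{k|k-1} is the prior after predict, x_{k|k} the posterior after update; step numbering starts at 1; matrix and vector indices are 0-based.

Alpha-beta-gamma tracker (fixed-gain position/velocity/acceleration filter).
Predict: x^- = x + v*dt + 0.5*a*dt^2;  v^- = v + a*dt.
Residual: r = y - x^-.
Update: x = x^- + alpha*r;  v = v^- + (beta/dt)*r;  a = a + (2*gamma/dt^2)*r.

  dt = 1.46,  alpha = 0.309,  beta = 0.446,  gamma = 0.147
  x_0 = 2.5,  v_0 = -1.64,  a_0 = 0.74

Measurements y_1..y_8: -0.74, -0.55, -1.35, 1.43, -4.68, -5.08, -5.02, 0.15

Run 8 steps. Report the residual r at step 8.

resid = 12.2386

step 1: x_pred=0.8943  r=-1.6343  x^+=0.3893  v^+=-1.0588  a^+=0.5146
step 2: x_pred=-0.6082  r=0.0582  x^+=-0.5902  v^+=-0.2898  a^+=0.5226
step 3: x_pred=-0.4563  r=-0.8937  x^+=-0.7324  v^+=0.2002  a^+=0.3993
step 4: x_pred=-0.0145  r=1.4445  x^+=0.4319  v^+=1.2245  a^+=0.5986
step 5: x_pred=2.8576  r=-7.5376  x^+=0.5285  v^+=-0.2042  a^+=-0.4411
step 6: x_pred=-0.2396  r=-4.8404  x^+=-1.7353  v^+=-2.3267  a^+=-1.1087
step 7: x_pred=-6.3139  r=1.2939  x^+=-5.9141  v^+=-3.5501  a^+=-0.9302
step 8: x_pred=-12.0886  r=12.2386  x^+=-8.3069  v^+=-1.1695  a^+=0.7578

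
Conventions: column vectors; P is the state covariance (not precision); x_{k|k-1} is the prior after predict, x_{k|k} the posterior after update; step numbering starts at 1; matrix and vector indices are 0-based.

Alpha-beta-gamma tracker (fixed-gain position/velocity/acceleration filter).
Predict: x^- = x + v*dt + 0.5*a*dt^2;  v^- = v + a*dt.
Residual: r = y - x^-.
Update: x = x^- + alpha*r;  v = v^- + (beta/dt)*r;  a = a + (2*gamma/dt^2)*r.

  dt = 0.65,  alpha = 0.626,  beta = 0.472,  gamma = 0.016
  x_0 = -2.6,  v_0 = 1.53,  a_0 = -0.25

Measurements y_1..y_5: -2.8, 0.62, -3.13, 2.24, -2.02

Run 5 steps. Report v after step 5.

v_post = -0.8377

step 1: x_pred=-1.6583  r=-1.1417  x^+=-2.3730  v^+=0.5385  a^+=-0.3365
step 2: x_pred=-2.0941  r=2.7141  x^+=-0.3951  v^+=2.2906  a^+=-0.1309
step 3: x_pred=1.0662  r=-4.1962  x^+=-1.5606  v^+=-0.8416  a^+=-0.4487
step 4: x_pred=-2.2024  r=4.4424  x^+=0.5785  v^+=2.0927  a^+=-0.1123
step 5: x_pred=1.9151  r=-3.9351  x^+=-0.5483  v^+=-0.8377  a^+=-0.4103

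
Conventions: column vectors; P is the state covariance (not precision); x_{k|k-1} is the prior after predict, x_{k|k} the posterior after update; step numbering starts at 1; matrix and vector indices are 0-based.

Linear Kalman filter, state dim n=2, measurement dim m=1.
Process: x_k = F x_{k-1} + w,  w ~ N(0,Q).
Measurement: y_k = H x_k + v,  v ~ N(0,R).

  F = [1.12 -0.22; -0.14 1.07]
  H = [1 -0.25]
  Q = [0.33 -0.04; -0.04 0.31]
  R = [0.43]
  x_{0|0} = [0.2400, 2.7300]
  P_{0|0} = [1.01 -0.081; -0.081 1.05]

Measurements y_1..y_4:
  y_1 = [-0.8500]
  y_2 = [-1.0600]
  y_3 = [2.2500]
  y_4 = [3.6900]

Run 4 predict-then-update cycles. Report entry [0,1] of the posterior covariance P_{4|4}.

step 1: x^-=[-0.3318, 2.8875]  P^-=[1.6877 -0.5451; -0.5451 1.5562]  S=[2.4875]  K=[0.7333; -0.3755]  nu=[0.2037]  x^+=[-0.1825, 2.8110]  P^+=[0.3503 0.1399; 0.1399 1.2054]
step 2: x^-=[-0.8228, 3.0333]  P^-=[0.7588 -0.2067; -0.2067 1.6550]  S=[1.3956]  K=[0.5807; -0.4446]  nu=[0.5211]  x^+=[-0.5201, 2.8016]  P^+=[0.2881 0.1536; 0.1536 1.3791]
step 3: x^-=[-1.1989, 3.0706]  P^-=[0.6825 -0.2210; -0.2210 1.8486]  S=[1.3385]  K=[0.5512; -0.5104]  nu=[4.2166]  x^+=[1.1250, 0.9185]  P^+=[0.2759 0.1555; 0.1555 1.4999]
step 4: x^-=[1.0580, 0.8252]  P^-=[0.6720 -0.2452; -0.2452 1.9861]  S=[1.3487]  K=[0.5437; -0.5499]  nu=[2.8383]  x^+=[2.6012, -0.7356]  P^+=[0.2733 0.1581; 0.1581 1.5782]

P_post[0,1] = 0.1581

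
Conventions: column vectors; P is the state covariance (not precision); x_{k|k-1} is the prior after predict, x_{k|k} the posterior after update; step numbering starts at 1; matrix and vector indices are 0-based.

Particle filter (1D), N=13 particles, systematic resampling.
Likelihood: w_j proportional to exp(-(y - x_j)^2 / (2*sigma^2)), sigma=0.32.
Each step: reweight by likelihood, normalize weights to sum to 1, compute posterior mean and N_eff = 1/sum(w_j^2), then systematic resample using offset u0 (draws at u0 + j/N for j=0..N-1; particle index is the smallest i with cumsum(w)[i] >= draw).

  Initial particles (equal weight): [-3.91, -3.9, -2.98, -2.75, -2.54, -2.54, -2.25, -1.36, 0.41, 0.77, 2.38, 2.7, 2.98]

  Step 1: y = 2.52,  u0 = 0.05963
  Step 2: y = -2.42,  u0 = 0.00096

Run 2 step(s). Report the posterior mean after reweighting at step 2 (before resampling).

step 1: w=[0.0000, 0.0000, 0.0000, 0.0000, 0.0000, 0.0000, 0.0000, 0.0000, 0.0000, 0.0000, 0.4290, 0.4030, 0.1680]  mean=2.6098  Neff=2.6690  idx=[10, 10, 10, 10, 10, 11, 11, 11, 11, 11, 11, 12, 12]
step 2: w=[0.2000, 0.2000, 0.2000, 0.2000, 0.2000, 0.0000, 0.0000, 0.0000, 0.0000, 0.0000, 0.0000, 0.0000, 0.0000]  mean=2.3800  Neff=5.0000  idx=[0, 0, 0, 1, 1, 1, 2, 2, 3, 3, 3, 4, 4]

post_mean = 2.3800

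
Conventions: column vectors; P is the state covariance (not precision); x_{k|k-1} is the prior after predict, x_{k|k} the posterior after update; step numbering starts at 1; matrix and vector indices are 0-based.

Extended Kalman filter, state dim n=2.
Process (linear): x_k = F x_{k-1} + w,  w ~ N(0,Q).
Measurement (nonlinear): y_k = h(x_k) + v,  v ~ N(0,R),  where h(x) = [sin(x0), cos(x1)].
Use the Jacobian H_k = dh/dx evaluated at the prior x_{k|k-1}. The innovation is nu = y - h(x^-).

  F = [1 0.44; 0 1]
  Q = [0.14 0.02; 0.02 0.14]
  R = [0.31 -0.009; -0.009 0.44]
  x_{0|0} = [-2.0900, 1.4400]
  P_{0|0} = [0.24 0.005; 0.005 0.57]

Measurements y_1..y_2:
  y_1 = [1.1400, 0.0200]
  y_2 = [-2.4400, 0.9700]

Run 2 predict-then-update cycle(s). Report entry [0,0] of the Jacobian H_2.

step 1: x^-=[-1.4564, 1.4400]  P^-=[0.4948 0.2758; 0.2758 0.7100]  H_jac=[0.1141 0.0000; 0.0000 -0.9915]  S=[0.3164 -0.0402; -0.0402 1.1379]  K=[0.1486 -0.2351; 0.0210 -0.6179]  nu=[2.1335, -0.1104]  x^+=[-1.1134, 1.5530]  P^+=[0.4221 0.1057; 0.1057 0.2744]
step 2: x^-=[-0.4301, 1.5530]  P^-=[0.7082 0.2464; 0.2464 0.4144]  H_jac=[0.9089 0.0000; 0.0000 -0.9998]  S=[0.8951 -0.2329; -0.2329 0.8543]  K=[0.6933 -0.0994; 0.1335 -0.4486]  nu=[-2.0230, 0.9522]  x^+=[-1.9273, 0.8558]  P^+=[0.2374 0.0500; 0.0500 0.1986]

H_jac[0,0] = 0.9089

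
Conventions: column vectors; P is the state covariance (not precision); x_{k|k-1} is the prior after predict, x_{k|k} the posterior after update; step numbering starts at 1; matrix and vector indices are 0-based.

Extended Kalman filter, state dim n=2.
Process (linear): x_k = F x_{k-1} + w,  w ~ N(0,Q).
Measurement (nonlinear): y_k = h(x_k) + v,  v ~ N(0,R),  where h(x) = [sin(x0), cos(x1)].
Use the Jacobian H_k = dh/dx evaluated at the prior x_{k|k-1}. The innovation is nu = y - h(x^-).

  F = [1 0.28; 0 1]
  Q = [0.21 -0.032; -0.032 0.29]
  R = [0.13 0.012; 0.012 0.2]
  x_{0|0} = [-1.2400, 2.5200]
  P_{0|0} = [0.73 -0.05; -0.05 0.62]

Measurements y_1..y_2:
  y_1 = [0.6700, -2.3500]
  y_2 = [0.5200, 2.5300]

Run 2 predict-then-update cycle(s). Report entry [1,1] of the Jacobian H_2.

H_jac[1,1] = 0.8602

step 1: x^-=[-0.5344, 2.5200]  P^-=[0.9606 0.0916; 0.0916 0.9100]  H_jac=[0.8606 0.0000; 0.0000 -0.5823]  S=[0.8414 -0.0339; -0.0339 0.5086]  K=[0.9809 -0.0395; 0.0518 -1.0385]  nu=[1.1793, -1.5370]  x^+=[0.6831, 4.1773]  P^+=[0.1476 -0.0066; -0.0066 0.3556]
step 2: x^-=[1.8527, 4.1773]  P^-=[0.3818 0.0609; 0.0609 0.6456]  H_jac=[-0.2782 0.0000; 0.0000 0.8602]  S=[0.1596 -0.0026; -0.0026 0.6778]  K=[-0.6645 0.0748; -0.0930 0.8191]  nu=[-0.4405, 3.0399]  x^+=[2.3728, 6.7082]  P^+=[0.3073 0.0081; 0.0081 0.1891]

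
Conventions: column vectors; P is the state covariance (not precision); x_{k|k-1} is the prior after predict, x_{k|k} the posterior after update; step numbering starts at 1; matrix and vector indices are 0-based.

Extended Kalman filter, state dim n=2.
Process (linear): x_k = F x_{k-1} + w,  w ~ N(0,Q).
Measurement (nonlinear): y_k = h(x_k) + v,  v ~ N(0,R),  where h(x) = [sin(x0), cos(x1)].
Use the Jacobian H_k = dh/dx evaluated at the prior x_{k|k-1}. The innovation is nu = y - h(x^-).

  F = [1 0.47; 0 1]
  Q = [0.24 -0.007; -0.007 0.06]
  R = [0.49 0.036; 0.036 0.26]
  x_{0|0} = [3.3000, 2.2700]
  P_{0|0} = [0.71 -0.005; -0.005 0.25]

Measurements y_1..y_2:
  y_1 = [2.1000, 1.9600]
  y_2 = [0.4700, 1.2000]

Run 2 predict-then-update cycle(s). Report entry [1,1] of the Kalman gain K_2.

K[1,1] = -0.4445

step 1: x^-=[4.3669, 2.2700]  P^-=[1.0005 0.1055; 0.1055 0.3100]  H_jac=[-0.3387 0.0000; 0.0000 -0.7654]  S=[0.6047 0.0633; 0.0633 0.4416]  K=[-0.5494 -0.1040; -0.0028 -0.5369]  nu=[3.0409, 2.6036]  x^+=[2.4254, 0.8635]  P^+=[0.8060 0.0612; 0.0612 0.1825]
step 2: x^-=[2.8312, 0.8635]  P^-=[1.1438 0.1400; 0.1400 0.2425]  H_jac=[-0.9522 0.0000; 0.0000 -0.7601]  S=[1.5271 0.1373; 0.1373 0.4001]  K=[-0.7112 -0.0218; -0.0473 -0.4445]  nu=[0.1646, 0.5502]  x^+=[2.7021, 0.6112]  P^+=[0.3668 0.0411; 0.0411 0.1543]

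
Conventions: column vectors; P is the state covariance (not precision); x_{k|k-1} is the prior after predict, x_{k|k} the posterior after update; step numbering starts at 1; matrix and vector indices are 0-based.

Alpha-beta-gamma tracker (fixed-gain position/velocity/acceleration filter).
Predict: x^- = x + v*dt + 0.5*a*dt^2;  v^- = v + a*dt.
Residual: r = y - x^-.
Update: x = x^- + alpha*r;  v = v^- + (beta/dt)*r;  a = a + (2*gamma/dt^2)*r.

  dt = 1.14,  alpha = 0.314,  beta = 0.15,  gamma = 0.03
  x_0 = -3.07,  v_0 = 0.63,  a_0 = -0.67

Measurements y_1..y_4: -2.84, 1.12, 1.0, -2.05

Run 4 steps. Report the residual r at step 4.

step 1: x_pred=-2.7872  r=-0.0528  x^+=-2.8038  v^+=-0.1408  a^+=-0.6724
step 2: x_pred=-3.4012  r=4.5212  x^+=-1.9815  v^+=-0.3124  a^+=-0.4637
step 3: x_pred=-2.6390  r=3.6390  x^+=-1.4964  v^+=-0.3622  a^+=-0.2957
step 4: x_pred=-2.1015  r=0.0515  x^+=-2.0853  v^+=-0.6926  a^+=-0.2933

resid = 0.0515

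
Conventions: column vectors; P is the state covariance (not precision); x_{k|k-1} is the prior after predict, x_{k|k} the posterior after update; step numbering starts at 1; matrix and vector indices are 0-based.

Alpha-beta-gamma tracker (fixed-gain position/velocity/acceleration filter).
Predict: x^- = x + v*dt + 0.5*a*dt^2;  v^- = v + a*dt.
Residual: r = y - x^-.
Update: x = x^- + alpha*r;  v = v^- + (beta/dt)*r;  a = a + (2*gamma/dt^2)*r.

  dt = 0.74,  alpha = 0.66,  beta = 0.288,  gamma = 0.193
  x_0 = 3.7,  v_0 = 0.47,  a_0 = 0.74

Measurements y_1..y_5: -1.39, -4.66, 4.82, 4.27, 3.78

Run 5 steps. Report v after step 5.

step 1: x_pred=4.2504  r=-5.6404  x^+=0.5277  v^+=-1.1776  a^+=-3.2359
step 2: x_pred=-1.2297  r=-3.4303  x^+=-3.4937  v^+=-4.9072  a^+=-5.6539
step 3: x_pred=-8.6731  r=13.4931  x^+=0.2324  v^+=-3.8397  a^+=3.8573
step 4: x_pred=-1.5529  r=5.8229  x^+=2.2902  v^+=1.2808  a^+=7.9618
step 5: x_pred=5.4180  r=-1.6380  x^+=4.3369  v^+=6.5351  a^+=6.8072

v_post = 6.5351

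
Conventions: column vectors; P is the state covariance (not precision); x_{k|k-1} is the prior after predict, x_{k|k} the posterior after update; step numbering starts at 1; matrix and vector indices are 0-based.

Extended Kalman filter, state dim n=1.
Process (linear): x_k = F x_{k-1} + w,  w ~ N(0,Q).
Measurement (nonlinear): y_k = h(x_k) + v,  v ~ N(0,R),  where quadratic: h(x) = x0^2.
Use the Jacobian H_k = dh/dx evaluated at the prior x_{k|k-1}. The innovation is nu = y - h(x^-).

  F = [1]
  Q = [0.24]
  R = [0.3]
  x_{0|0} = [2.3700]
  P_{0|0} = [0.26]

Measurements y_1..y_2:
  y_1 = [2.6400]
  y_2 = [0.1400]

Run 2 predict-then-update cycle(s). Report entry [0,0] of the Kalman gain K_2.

step 1: x^-=[2.3700]  P^-=[0.5000]  H_jac=[4.7400]  S=[11.5338]  K=[0.2055]  nu=[-2.9769]  x^+=[1.7583]  P^+=[0.0130]
step 2: x^-=[1.7583]  P^-=[0.2530]  H_jac=[3.5166]  S=[3.4288]  K=[0.2595]  nu=[-2.9516]  x^+=[0.9924]  P^+=[0.0221]

K[0,0] = 0.2595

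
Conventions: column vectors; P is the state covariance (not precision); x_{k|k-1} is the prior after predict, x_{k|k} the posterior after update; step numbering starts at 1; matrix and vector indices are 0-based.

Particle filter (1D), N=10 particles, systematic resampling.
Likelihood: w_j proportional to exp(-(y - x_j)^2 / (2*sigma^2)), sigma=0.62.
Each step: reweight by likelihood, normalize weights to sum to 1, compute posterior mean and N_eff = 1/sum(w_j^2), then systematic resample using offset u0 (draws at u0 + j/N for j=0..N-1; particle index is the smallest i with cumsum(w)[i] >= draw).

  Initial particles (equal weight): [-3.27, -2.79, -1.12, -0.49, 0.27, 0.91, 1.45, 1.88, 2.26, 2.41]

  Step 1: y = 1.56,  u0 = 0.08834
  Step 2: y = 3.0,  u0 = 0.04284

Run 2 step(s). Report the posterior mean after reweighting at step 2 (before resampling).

post_mean = 2.2139

step 1: w=[0.0000, 0.0000, 0.0000, 0.0012, 0.0330, 0.1661, 0.2832, 0.2519, 0.1521, 0.1124]  mean=1.6584  Neff=4.8051  idx=[5, 5, 6, 6, 7, 7, 7, 8, 9, 9]
step 2: w=[0.0014, 0.0014, 0.0180, 0.0180, 0.0800, 0.0800, 0.0800, 0.2007, 0.2602, 0.2602]  mean=2.2139  Neff=5.1133  idx=[4, 5, 6, 7, 7, 8, 8, 9, 9, 9]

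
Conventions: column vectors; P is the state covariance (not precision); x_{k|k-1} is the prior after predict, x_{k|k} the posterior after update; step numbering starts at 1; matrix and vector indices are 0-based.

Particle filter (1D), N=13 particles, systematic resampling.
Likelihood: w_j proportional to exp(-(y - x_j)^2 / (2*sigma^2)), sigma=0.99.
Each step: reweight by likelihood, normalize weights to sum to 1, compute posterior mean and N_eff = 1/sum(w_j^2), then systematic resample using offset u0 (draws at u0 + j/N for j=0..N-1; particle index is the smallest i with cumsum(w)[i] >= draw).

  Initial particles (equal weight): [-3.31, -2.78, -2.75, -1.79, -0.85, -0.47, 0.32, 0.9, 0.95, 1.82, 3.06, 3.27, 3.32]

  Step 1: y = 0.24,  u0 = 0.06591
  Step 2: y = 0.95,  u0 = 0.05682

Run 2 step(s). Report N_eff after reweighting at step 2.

N_eff = 10.9293

step 1: w=[0.0004, 0.0022, 0.0024, 0.0281, 0.1255, 0.1779, 0.2293, 0.1842, 0.1779, 0.0644, 0.0040, 0.0021, 0.0018]  mean=0.2959  Neff=5.8664  idx=[4, 4, 5, 5, 6, 6, 6, 7, 7, 8, 8, 8, 9]
step 2: w=[0.0208, 0.0208, 0.0388, 0.0388, 0.0885, 0.0885, 0.0885, 0.1083, 0.1083, 0.1084, 0.1084, 0.1084, 0.0737]  mean=0.6512  Neff=10.9293  idx=[2, 4, 5, 5, 6, 7, 8, 8, 9, 10, 11, 11, 12]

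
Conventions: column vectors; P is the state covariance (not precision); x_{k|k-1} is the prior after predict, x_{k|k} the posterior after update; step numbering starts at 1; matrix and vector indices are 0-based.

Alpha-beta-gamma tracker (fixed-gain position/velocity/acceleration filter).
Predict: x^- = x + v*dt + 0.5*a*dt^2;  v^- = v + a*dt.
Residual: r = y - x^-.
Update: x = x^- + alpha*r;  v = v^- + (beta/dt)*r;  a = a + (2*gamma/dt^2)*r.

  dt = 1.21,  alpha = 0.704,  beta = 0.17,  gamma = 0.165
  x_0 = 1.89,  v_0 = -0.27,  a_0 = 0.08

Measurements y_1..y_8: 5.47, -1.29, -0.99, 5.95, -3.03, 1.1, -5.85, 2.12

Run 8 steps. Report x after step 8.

step 1: x_pred=1.6219  r=3.8481  x^+=4.3310  v^+=0.3674  a^+=0.9473
step 2: x_pred=5.4691  r=-6.7591  x^+=0.7107  v^+=0.5641  a^+=-0.5761
step 3: x_pred=0.9715  r=-1.9615  x^+=-0.4094  v^+=-0.4086  a^+=-1.0182
step 4: x_pred=-1.6491  r=7.5991  x^+=3.7007  v^+=-0.5730  a^+=0.6946
step 5: x_pred=3.5158  r=-6.5458  x^+=-1.0924  v^+=-0.6522  a^+=-0.7808
step 6: x_pred=-2.4532  r=3.5532  x^+=0.0483  v^+=-1.0978  a^+=0.0201
step 7: x_pred=-1.2654  r=-4.5846  x^+=-4.4929  v^+=-1.7176  a^+=-1.0133
step 8: x_pred=-7.3131  r=9.4331  x^+=-0.6722  v^+=-1.6184  a^+=1.1129

x_post = -0.6722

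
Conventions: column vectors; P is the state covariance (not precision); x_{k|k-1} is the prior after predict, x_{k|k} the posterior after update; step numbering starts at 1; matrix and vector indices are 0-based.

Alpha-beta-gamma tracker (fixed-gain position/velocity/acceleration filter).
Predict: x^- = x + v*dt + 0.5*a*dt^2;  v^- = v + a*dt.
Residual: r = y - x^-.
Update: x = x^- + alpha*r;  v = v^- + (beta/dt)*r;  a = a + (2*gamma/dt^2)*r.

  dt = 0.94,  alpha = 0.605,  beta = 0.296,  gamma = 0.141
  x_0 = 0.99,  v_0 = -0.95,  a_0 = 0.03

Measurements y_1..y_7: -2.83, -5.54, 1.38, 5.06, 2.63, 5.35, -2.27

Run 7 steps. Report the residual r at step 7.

step 1: x_pred=0.1103  r=-2.9403  x^+=-1.6686  v^+=-1.8477  a^+=-0.9084
step 2: x_pred=-3.8067  r=-1.7333  x^+=-4.8554  v^+=-3.2473  a^+=-1.4616
step 3: x_pred=-8.5536  r=9.9336  x^+=-2.5438  v^+=-1.4932  a^+=1.7087
step 4: x_pred=-3.1924  r=8.2524  x^+=1.8003  v^+=2.7117  a^+=4.3425
step 5: x_pred=6.2678  r=-3.6378  x^+=4.0669  v^+=5.6481  a^+=3.1815
step 6: x_pred=10.7817  r=-5.4317  x^+=7.4955  v^+=6.9283  a^+=1.4480
step 7: x_pred=14.6478  r=-16.9178  x^+=4.4125  v^+=2.9621  a^+=-3.9513

resid = -16.9178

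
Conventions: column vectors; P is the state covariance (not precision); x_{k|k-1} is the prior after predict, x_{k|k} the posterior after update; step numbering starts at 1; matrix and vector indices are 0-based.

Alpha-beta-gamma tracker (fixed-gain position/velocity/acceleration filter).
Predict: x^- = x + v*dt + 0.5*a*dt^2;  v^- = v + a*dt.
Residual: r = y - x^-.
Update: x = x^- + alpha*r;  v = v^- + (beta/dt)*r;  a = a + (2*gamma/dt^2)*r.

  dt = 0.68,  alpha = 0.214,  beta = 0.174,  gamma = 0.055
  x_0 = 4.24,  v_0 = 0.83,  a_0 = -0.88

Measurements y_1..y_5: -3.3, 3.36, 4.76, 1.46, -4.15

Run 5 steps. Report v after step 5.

step 1: x_pred=4.6009  r=-7.9009  x^+=2.9101  v^+=-1.7901  a^+=-2.7595
step 2: x_pred=1.0549  r=2.3051  x^+=1.5482  v^+=-3.0768  a^+=-2.2112
step 3: x_pred=-1.0553  r=5.8153  x^+=0.1892  v^+=-3.0923  a^+=-0.8278
step 4: x_pred=-2.1050  r=3.5650  x^+=-1.3421  v^+=-2.7430  a^+=0.0203
step 5: x_pred=-3.2026  r=-0.9474  x^+=-3.4054  v^+=-2.9716  a^+=-0.2051

v_post = -2.9716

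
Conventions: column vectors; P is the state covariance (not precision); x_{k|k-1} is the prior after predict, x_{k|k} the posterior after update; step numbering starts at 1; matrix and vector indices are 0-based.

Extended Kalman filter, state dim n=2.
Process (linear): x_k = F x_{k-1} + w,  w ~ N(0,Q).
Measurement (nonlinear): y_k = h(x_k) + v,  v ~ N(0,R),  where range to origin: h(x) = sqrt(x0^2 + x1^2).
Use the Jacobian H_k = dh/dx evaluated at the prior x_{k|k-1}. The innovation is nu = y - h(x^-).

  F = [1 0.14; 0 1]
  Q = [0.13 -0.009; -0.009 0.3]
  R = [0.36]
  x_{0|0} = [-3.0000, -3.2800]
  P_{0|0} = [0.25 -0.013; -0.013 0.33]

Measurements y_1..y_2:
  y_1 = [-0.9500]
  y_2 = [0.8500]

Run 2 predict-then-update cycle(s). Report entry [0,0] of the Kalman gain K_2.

K[0,0] = -0.4946

step 1: x^-=[-3.4592, -3.2800]  P^-=[0.3828 0.0242; 0.0242 0.6300]  H_jac=[-0.7257 -0.6881]  S=[0.8840]  K=[-0.3331; -0.5102]  nu=[-5.7170]  x^+=[-1.5549, -0.3631]  P^+=[0.2848 -0.1260; -0.1260 0.3999]
step 2: x^-=[-1.6058, -0.3631]  P^-=[0.3873 -0.0791; -0.0791 0.6999]  H_jac=[-0.9754 -0.2205]  S=[0.7285]  K=[-0.4946; -0.1060]  nu=[-0.7963]  x^+=[-1.2119, -0.2786]  P^+=[0.2091 -0.1173; -0.1173 0.6917]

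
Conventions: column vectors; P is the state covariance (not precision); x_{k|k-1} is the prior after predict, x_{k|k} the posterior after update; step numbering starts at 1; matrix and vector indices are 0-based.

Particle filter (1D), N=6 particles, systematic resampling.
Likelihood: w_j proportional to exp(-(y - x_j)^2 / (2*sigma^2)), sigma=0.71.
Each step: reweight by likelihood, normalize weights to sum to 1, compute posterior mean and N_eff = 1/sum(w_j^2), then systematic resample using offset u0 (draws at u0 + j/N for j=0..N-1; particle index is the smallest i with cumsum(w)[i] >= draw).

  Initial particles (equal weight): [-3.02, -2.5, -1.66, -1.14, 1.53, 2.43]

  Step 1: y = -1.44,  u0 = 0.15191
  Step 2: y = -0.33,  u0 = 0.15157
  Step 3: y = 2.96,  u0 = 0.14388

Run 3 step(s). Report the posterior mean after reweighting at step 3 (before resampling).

post_mean = -1.1412

step 1: w=[0.0369, 0.1439, 0.4180, 0.4011, 0.0001, 0.0000]  mean=-1.6222  Neff=2.7955  idx=[1, 2, 2, 3, 3, 3]
step 2: w=[0.0049, 0.0901, 0.0901, 0.2717, 0.2717, 0.2717]  mean=-1.2403  Neff=4.2081  idx=[2, 3, 4, 4, 5, 5]
step 3: w=[0.0022, 0.1996, 0.1996, 0.1996, 0.1996, 0.1996]  mean=-1.1412  Neff=5.0222  idx=[1, 2, 3, 4, 5, 5]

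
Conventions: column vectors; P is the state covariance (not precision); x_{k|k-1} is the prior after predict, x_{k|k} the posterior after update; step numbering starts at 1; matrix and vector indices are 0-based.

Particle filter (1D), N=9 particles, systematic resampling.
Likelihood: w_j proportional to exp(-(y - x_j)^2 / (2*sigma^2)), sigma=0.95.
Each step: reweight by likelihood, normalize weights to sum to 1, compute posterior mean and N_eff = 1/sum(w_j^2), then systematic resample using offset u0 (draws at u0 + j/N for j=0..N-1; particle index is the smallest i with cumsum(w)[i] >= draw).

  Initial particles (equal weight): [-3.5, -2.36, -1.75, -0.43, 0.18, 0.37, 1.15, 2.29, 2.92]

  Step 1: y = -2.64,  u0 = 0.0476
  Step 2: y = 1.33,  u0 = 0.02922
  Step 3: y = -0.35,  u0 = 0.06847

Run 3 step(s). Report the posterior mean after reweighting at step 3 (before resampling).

post_mean = -1.7732

step 1: w=[0.2822, 0.4071, 0.2741, 0.0284, 0.0052, 0.0028, 0.0001, 0.0000, 0.0000]  mean=-2.4383  Neff=3.1118  idx=[0, 0, 0, 1, 1, 1, 2, 2, 2]
step 2: w=[0.0001, 0.0001, 0.0001, 0.0307, 0.0307, 0.0307, 0.3025, 0.3025, 0.3025]  mean=-1.8069  Neff=3.6057  idx=[3, 6, 6, 6, 7, 7, 7, 8, 8]
step 3: w=[0.0380, 0.1203, 0.1203, 0.1203, 0.1203, 0.1203, 0.1203, 0.1203, 0.1203]  mean=-1.7732  Neff=8.5377  idx=[1, 2, 3, 4, 4, 5, 6, 7, 8]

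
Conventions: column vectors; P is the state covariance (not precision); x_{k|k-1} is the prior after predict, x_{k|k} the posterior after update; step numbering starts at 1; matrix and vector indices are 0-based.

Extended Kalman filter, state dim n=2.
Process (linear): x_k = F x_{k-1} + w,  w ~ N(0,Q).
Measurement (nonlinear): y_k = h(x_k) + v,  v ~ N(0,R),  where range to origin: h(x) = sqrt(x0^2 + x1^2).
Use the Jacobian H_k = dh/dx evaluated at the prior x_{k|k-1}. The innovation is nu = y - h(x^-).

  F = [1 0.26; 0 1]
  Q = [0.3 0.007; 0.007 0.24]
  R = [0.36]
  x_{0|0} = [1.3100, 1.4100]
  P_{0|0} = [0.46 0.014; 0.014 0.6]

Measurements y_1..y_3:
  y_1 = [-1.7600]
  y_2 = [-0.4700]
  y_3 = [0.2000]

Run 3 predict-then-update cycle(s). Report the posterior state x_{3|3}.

step 1: x^-=[1.6766, 1.4100]  P^-=[0.8078 0.1770; 0.1770 0.8400]  H_jac=[0.7653 0.6436]  S=[1.3555]  K=[0.5401; 0.4988]  nu=[-3.9507]  x^+=[-0.4573, -0.5605]  P^+=[0.4124 -0.1882; -0.1882 0.5028]
step 2: x^-=[-0.6031, -0.5605]  P^-=[0.6485 -0.0505; -0.0505 0.7428]  H_jac=[-0.7325 -0.6808]  S=[1.0018]  K=[-0.4398; -0.4678]  nu=[-1.2933]  x^+=[-0.0342, 0.0445]  P^+=[0.4547 -0.2566; -0.2566 0.5235]
step 3: x^-=[-0.0227, 0.0445]  P^-=[0.6566 -0.1135; -0.1135 0.7635]  H_jac=[-0.4534 0.8913]  S=[1.1933]  K=[-0.3343; 0.6134]  nu=[0.1500]  x^+=[-0.0728, 0.1366]  P^+=[0.5233 0.1312; 0.1312 0.3145]

x_post = [-0.0728, 0.1366]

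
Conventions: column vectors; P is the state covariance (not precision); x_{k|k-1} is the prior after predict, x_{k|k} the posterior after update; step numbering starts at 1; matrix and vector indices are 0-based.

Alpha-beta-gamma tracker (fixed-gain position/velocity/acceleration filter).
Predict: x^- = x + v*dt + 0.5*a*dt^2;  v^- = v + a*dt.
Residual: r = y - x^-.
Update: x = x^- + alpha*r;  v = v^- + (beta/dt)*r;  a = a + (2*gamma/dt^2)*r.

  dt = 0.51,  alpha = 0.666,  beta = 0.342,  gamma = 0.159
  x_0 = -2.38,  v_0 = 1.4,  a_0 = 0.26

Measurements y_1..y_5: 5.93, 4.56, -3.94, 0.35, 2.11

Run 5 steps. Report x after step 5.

step 1: x_pred=-1.6322  r=7.5622  x^+=3.4042  v^+=6.6037  a^+=9.5056
step 2: x_pred=8.0083  r=-3.4483  x^+=5.7117  v^+=9.1392  a^+=5.2896
step 3: x_pred=11.0606  r=-15.0006  x^+=1.0702  v^+=1.7776  a^+=-13.0502
step 4: x_pred=0.2796  r=0.0704  x^+=0.3265  v^+=-4.8308  a^+=-12.9642
step 5: x_pred=-3.8232  r=5.9332  x^+=0.1283  v^+=-7.4638  a^+=-5.7102

x_post = 0.1283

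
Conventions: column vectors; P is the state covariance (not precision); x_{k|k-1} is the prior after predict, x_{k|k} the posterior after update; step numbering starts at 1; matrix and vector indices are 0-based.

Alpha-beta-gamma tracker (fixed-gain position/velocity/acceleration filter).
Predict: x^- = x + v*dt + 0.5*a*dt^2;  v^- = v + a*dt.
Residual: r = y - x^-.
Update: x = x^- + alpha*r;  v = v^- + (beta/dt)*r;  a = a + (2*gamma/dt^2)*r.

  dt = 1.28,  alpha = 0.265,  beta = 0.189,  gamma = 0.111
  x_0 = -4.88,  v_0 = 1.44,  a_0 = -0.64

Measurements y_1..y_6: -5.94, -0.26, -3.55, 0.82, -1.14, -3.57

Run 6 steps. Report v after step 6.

step 1: x_pred=-3.5611  r=-2.3789  x^+=-4.1915  v^+=0.2695  a^+=-0.9623
step 2: x_pred=-4.6348  r=4.3748  x^+=-3.4755  v^+=-0.3163  a^+=-0.3696
step 3: x_pred=-4.1831  r=0.6331  x^+=-4.0153  v^+=-0.6958  a^+=-0.2838
step 4: x_pred=-5.1385  r=5.9585  x^+=-3.5595  v^+=-0.1793  a^+=0.5236
step 5: x_pred=-3.3600  r=2.2200  x^+=-2.7717  v^+=0.8187  a^+=0.8244
step 6: x_pred=-1.0484  r=-2.5216  x^+=-1.7166  v^+=1.5016  a^+=0.4827

v_post = 1.5016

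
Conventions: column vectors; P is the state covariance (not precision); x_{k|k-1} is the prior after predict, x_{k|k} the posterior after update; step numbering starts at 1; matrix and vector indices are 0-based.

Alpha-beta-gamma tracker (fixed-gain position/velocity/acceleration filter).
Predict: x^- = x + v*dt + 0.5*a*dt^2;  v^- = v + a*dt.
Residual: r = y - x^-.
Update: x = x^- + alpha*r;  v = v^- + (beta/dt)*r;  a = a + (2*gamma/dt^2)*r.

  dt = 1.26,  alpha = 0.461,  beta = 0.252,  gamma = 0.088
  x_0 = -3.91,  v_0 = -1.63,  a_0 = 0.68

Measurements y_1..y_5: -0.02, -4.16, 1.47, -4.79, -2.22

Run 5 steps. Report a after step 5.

step 1: x_pred=-5.4240  r=5.4040  x^+=-2.9328  v^+=0.3076  a^+=1.2791
step 2: x_pred=-1.5298  r=-2.6302  x^+=-2.7423  v^+=1.3932  a^+=0.9875
step 3: x_pred=-0.2030  r=1.6730  x^+=0.5682  v^+=2.9721  a^+=1.1730
step 4: x_pred=5.2442  r=-10.0342  x^+=0.6184  v^+=2.4432  a^+=0.0606
step 5: x_pred=3.7449  r=-5.9649  x^+=0.9951  v^+=1.3266  a^+=-0.6007

a_post = -0.6007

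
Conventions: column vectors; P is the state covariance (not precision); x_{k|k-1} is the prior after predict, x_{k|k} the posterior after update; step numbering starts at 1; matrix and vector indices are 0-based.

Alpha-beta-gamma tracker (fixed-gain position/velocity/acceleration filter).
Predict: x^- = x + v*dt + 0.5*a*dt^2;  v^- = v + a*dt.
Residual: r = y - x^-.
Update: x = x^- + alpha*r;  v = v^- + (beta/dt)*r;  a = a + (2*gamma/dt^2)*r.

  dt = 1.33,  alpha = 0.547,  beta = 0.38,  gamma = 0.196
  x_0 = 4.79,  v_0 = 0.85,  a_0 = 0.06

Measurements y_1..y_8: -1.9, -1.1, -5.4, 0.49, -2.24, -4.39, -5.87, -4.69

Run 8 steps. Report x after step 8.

step 1: x_pred=5.9736  r=-7.8736  x^+=1.6667  v^+=-1.3198  a^+=-1.6848
step 2: x_pred=-1.5787  r=0.4787  x^+=-1.3169  v^+=-3.4238  a^+=-1.5787
step 3: x_pred=-7.2669  r=1.8669  x^+=-6.2457  v^+=-4.9902  a^+=-1.1650
step 4: x_pred=-13.9130  r=14.4030  x^+=-6.0346  v^+=-2.4245  a^+=2.0268
step 5: x_pred=-7.4666  r=5.2266  x^+=-4.6076  v^+=1.7644  a^+=3.1850
step 6: x_pred=0.5560  r=-4.9460  x^+=-2.1494  v^+=4.5874  a^+=2.0889
step 7: x_pred=5.7993  r=-11.6693  x^+=-0.5838  v^+=4.0316  a^+=-0.4970
step 8: x_pred=4.3386  r=-9.0286  x^+=-0.6001  v^+=0.7909  a^+=-2.4978

x_post = -0.6001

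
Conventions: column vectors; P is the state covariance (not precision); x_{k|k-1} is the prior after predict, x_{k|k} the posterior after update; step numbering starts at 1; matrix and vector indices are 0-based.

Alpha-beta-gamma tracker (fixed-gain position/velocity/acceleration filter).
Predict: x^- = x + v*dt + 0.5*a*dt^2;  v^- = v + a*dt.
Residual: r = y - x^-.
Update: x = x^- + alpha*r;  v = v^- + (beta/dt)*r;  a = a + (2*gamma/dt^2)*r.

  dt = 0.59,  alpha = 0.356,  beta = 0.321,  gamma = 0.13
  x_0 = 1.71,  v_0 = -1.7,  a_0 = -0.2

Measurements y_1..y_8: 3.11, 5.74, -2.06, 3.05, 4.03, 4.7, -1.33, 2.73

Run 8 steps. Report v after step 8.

v_post = -3.7414

step 1: x_pred=0.6722  r=2.4378  x^+=1.5401  v^+=-0.4917  a^+=1.6208
step 2: x_pred=1.5321  r=4.2079  x^+=3.0301  v^+=2.7540  a^+=4.7638
step 3: x_pred=5.4841  r=-7.5441  x^+=2.7984  v^+=1.4601  a^+=-0.8710
step 4: x_pred=3.5083  r=-0.4583  x^+=3.3451  v^+=0.6969  a^+=-1.2133
step 5: x_pred=3.5451  r=0.4849  x^+=3.7178  v^+=0.2449  a^+=-0.8512
step 6: x_pred=3.7141  r=0.9859  x^+=4.0651  v^+=0.2791  a^+=-0.1148
step 7: x_pred=4.2098  r=-5.5398  x^+=2.2376  v^+=-2.8026  a^+=-4.2525
step 8: x_pred=-0.1561  r=2.8861  x^+=0.8714  v^+=-3.7414  a^+=-2.0968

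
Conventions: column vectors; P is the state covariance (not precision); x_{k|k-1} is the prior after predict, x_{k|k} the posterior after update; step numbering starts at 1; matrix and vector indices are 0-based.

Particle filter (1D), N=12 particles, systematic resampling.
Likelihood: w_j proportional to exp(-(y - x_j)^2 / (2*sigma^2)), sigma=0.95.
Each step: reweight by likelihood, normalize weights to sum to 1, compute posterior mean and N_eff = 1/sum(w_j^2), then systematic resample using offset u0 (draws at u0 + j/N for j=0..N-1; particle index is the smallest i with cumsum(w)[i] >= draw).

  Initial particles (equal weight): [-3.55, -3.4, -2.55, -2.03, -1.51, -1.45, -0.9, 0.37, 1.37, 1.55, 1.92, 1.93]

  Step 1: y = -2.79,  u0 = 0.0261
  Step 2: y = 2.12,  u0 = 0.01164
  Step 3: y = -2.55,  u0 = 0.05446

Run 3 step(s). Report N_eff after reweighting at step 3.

N_eff = 11.4819

step 1: w=[0.1750, 0.1961, 0.2334, 0.1750, 0.0972, 0.0891, 0.0333, 0.0010, 0.0000, 0.0000, 0.0000, 0.0000]  mean=-2.5437  Neff=5.7923  idx=[0, 0, 1, 1, 1, 2, 2, 3, 3, 3, 4, 5]
step 2: w=[0.0000, 0.0000, 0.0000, 0.0000, 0.0000, 0.0032, 0.0032, 0.0408, 0.0408, 0.0408, 0.3837, 0.4874]  mean=-1.5513  Neff=2.5654  idx=[7, 9, 10, 10, 10, 10, 10, 11, 11, 11, 11, 11]
step 3: w=[0.1225, 0.1225, 0.0782, 0.0782, 0.0782, 0.0782, 0.0782, 0.0728, 0.0728, 0.0728, 0.0728, 0.0728]  mean=-1.6156  Neff=11.4819  idx=[0, 1, 1, 2, 3, 4, 5, 7, 8, 9, 10, 11]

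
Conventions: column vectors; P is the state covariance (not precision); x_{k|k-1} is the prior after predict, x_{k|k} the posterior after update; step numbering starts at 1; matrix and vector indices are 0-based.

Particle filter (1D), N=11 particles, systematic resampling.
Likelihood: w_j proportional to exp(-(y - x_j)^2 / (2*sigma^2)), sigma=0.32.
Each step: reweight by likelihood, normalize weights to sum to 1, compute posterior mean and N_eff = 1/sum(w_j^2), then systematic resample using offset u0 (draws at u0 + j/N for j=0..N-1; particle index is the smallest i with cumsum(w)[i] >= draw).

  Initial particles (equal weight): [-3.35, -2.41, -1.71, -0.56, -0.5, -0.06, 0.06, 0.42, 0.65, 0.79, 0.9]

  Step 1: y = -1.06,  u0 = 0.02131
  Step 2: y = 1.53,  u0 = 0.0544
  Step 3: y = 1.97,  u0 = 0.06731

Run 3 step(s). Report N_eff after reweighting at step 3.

N_eff = 9.2613

step 1: w=[0.0000, 0.0002, 0.1960, 0.4551, 0.3336, 0.0117, 0.0034, 0.0000, 0.0000, 0.0000, 0.0000]  mean=-0.7578  Neff=2.8015  idx=[2, 2, 3, 3, 3, 3, 3, 4, 4, 4, 4]
step 2: w=[0.0000, 0.0000, 0.0544, 0.0544, 0.0544, 0.0544, 0.0544, 0.1820, 0.1820, 0.1820, 0.1820]  mean=-0.5163  Neff=6.7906  idx=[2, 4, 6, 7, 7, 8, 8, 9, 9, 10, 10]
step 3: w=[0.0266, 0.0266, 0.0266, 0.1150, 0.1150, 0.1150, 0.1150, 0.1150, 0.1150, 0.1150, 0.1150]  mean=-0.5048  Neff=9.2613  idx=[2, 3, 4, 5, 6, 6, 7, 8, 9, 10, 10]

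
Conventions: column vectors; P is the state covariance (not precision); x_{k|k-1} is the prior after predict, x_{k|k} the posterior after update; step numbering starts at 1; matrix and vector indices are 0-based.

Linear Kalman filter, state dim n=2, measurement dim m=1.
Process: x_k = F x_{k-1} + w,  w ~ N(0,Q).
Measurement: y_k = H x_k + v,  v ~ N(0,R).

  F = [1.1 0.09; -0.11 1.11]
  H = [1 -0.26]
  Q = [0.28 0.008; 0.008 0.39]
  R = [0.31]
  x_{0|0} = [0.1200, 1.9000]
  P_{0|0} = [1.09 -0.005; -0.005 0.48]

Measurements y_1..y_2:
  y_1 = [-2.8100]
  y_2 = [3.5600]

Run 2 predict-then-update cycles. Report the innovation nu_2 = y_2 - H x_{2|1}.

innov = [6.0471]

step 1: x^-=[0.3030, 2.0958]  P^-=[1.6018 -0.0820; -0.0820 0.9958]  S=[2.0218]  K=[0.8028; -0.1686]  nu=[-2.5681]  x^+=[-1.7587, 2.5288]  P^+=[0.2987 0.1917; 0.1917 0.9383]
step 2: x^-=[-1.7070, 3.0005]  P^-=[0.6870 0.2978; 0.2978 1.5029]  S=[0.9438]  K=[0.6459; -0.0985]  nu=[6.0471]  x^+=[2.1989, 2.4045]  P^+=[0.2933 0.3578; 0.3578 1.4938]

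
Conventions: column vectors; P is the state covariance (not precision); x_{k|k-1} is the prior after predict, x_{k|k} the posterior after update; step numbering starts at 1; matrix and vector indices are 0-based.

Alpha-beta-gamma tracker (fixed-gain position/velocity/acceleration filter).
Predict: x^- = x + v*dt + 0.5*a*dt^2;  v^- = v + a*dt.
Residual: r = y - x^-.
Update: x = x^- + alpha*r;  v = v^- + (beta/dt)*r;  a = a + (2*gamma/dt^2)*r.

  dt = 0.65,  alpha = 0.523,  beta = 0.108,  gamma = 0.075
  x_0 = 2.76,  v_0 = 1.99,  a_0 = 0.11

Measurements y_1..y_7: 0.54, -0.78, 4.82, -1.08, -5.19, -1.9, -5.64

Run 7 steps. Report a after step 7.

a_post = -0.9481

step 1: x_pred=4.0767  r=-3.5367  x^+=2.2270  v^+=1.4739  a^+=-1.1456
step 2: x_pred=2.9430  r=-3.7230  x^+=0.9959  v^+=0.1106  a^+=-2.4674
step 3: x_pred=0.5465  r=4.2735  x^+=2.7815  v^+=-0.7832  a^+=-0.9502
step 4: x_pred=2.0718  r=-3.1518  x^+=0.4234  v^+=-1.9245  a^+=-2.0692
step 5: x_pred=-1.2646  r=-3.9254  x^+=-3.3176  v^+=-3.9217  a^+=-3.4628
step 6: x_pred=-6.5982  r=4.6982  x^+=-4.1410  v^+=-5.3919  a^+=-1.7948
step 7: x_pred=-8.0249  r=2.3849  x^+=-6.7776  v^+=-6.1622  a^+=-0.9481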